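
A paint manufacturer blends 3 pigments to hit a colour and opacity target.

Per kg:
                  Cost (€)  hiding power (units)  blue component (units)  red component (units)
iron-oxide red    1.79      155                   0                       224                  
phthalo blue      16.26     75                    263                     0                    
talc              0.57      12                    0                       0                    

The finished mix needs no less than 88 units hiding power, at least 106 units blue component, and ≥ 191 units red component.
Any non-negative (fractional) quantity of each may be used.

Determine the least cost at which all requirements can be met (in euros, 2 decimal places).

This is a linear program. Let x1 = kg of iron-oxide red, x2 = kg of phthalo blue, x3 = kg of talc.
min 1.79x1 + 16.26x2 + 0.57x3 s.t.:
  155x1 + 75x2 + 12x3 ≥ 88   (hiding power)
  263x2 ≥ 106   (blue component)
  224x1 ≥ 191   (red component)
  x1, x2, x3 ≥ 0.
At the optimum only iron-oxide red, phthalo blue are positive (talc = 0). Binding constraints: blue component and red component.
Solving gives x1 = 0.8527, x2 = 0.403.
Hence cost = 1.79·0.8527 + 16.26·0.403 = €8.0791.

€8.08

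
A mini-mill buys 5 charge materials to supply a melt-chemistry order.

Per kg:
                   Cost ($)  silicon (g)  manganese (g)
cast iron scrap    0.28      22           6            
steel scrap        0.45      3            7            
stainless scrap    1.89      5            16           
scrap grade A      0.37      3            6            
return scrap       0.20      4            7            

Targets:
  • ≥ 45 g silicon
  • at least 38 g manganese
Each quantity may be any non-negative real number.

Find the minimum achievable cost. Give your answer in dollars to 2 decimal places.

$1.22

This is a linear program. Let x1 = kg of cast iron scrap, x2 = kg of steel scrap, x3 = kg of stainless scrap, x4 = kg of scrap grade A, x5 = kg of return scrap.
min 0.28x1 + 0.45x2 + 1.89x3 + 0.37x4 + 0.2x5 subject to:
  22x1 + 3x2 + 5x3 + 3x4 + 4x5 ≥ 45   (silicon)
  6x1 + 7x2 + 16x3 + 6x4 + 7x5 ≥ 38   (manganese)
  x1, x2, x3, x4, x5 ≥ 0.
At the optimum only cast iron scrap, return scrap are positive (steel scrap, stainless scrap, scrap grade A = 0). The silicon and manganese requirements are met with equality.
Solving gives x1 = 1.254, x5 = 4.354.
Cost = 0.28·1.254 + 0.2·4.354 = 1.2219.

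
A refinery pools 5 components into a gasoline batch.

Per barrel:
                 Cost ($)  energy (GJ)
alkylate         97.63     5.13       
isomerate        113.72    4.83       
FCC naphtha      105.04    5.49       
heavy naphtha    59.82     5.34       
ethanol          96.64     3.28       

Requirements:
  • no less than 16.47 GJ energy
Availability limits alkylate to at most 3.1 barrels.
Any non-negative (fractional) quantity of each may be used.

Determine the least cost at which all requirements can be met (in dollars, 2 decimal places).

$184.50

This is a linear program. Let x1 = barrels of alkylate, x2 = barrels of isomerate, x3 = barrels of FCC naphtha, x4 = barrels of heavy naphtha, x5 = barrels of ethanol.
Minimize 97.63x1 + 113.72x2 + 105.04x3 + 59.82x4 + 96.64x5 with:
  5.13x1 + 4.83x2 + 5.49x3 + 5.34x4 + 3.28x5 ≥ 16.47   (energy)
  x1 ≤ 3.1
  x1, x2, x3, x4, x5 ≥ 0.
The cheapest feasible vertex uses only heavy naphtha; alkylate, isomerate, FCC naphtha, ethanol are not used. The energy requirement is met with equality.
So heavy naphtha = 3.0843 barrels.
Cost = 59.82·3.0843 = 184.5028.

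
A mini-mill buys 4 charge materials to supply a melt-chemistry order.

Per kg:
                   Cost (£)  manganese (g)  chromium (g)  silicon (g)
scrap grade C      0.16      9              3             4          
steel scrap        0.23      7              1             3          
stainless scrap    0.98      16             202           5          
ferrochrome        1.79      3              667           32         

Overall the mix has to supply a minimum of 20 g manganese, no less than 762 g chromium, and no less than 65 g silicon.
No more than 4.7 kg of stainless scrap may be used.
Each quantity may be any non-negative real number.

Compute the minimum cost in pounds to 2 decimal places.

£3.17

Treat it as an LP. Let x1 = kg of scrap grade C, x2 = kg of steel scrap, x3 = kg of stainless scrap, x4 = kg of ferrochrome.
Minimise 0.16x1 + 0.23x2 + 0.98x3 + 1.79x4 with:
  9x1 + 7x2 + 16x3 + 3x4 ≥ 20   (manganese)
  3x1 + 1x2 + 202x3 + 667x4 ≥ 762   (chromium)
  4x1 + 3x2 + 5x3 + 32x4 ≥ 65   (silicon)
  x3 ≤ 4.7
  x1, x2, x3, x4 ≥ 0.
The minimum-cost mix takes nothing from steel scrap, stainless scrap — only scrap grade C, ferrochrome. There the chromium and silicon constraints are tight.
Optimal quantities: scrap grade C = 7.376 kg, ferrochrome = 1.109 kg.
Objective = 0.16·7.376 + 1.79·1.109 = 3.1653.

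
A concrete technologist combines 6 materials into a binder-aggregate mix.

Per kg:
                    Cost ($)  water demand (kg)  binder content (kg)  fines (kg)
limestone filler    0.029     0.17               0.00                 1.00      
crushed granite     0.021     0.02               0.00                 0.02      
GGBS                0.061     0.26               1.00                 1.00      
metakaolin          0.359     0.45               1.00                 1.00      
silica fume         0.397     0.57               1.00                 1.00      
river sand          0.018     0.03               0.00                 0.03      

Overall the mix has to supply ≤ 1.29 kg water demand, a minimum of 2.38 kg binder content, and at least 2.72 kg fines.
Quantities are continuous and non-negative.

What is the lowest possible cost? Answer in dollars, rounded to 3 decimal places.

$0.155

Let x1 = kg of limestone filler, x2 = kg of crushed granite, x3 = kg of GGBS, x4 = kg of metakaolin, x5 = kg of silica fume, x6 = kg of river sand.
min 0.029x1 + 0.021x2 + 0.061x3 + 0.359x4 + 0.397x5 + 0.018x6 subject to:
  0.17x1 + 0.02x2 + 0.26x3 + 0.45x4 + 0.57x5 + 0.03x6 ≤ 1.29   (water demand)
  1x3 + 1x4 + 1x5 ≥ 2.38   (binder content)
  1x1 + 0.02x2 + 1x3 + 1x4 + 1x5 + 0.03x6 ≥ 2.72   (fines)
  x1, x2, x3, x4, x5, x6 ≥ 0.
The optimal basis is {limestone filler, GGBS}; crushed granite, metakaolin, silica fume, river sand drop out. Binding constraints: binder content and fines.
Solving gives x1 = 0.34, x3 = 2.38.
Cost = 0.029·0.34 + 0.061·2.38 = 0.15504.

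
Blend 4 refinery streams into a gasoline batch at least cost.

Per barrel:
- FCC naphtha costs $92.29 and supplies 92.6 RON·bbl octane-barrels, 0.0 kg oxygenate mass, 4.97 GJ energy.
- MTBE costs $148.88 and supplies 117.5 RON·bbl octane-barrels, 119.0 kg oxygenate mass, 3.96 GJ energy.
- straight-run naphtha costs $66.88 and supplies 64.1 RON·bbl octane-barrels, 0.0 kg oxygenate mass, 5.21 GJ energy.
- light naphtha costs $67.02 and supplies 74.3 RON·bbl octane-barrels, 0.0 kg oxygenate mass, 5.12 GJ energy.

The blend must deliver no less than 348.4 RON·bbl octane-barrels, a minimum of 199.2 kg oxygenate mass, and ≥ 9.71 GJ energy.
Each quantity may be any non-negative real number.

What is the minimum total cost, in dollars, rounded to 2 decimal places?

Set it up as a linear program. Let x1 = barrels of FCC naphtha, x2 = barrels of MTBE, x3 = barrels of straight-run naphtha, x4 = barrels of light naphtha.
min 92.29x1 + 148.88x2 + 66.88x3 + 67.02x4 subject to:
  92.6x1 + 117.5x2 + 64.1x3 + 74.3x4 ≥ 348.4   (octane-barrels)
  119x2 ≥ 199.2   (oxygenate mass)
  4.97x1 + 3.96x2 + 5.21x3 + 5.12x4 ≥ 9.71   (energy)
  x1, x2, x3, x4 ≥ 0.
At the optimum only MTBE, light naphtha are positive (FCC naphtha, straight-run naphtha = 0). Binding constraints: octane-barrels and oxygenate mass.
So MTBE = 1.6739 barrels, light naphtha = 2.0419 barrels.
Hence cost = 148.88·1.6739 + 67.02·2.0419 = $386.0584.

$386.06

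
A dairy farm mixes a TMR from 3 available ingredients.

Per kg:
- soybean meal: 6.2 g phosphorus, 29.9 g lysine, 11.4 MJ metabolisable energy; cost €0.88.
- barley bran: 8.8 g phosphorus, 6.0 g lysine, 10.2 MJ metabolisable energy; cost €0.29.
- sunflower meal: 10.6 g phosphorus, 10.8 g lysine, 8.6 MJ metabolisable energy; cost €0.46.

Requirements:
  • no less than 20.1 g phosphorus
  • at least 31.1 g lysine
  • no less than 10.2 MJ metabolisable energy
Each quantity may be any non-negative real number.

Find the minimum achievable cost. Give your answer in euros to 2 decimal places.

Let x1 = kg of soybean meal, x2 = kg of barley bran, x3 = kg of sunflower meal.
Minimise 0.88x1 + 0.29x2 + 0.46x3 s.t.:
  6.2x1 + 8.8x2 + 10.6x3 ≥ 20.1   (phosphorus)
  29.9x1 + 6x2 + 10.8x3 ≥ 31.1   (lysine)
  11.4x1 + 10.2x2 + 8.6x3 ≥ 10.2   (metabolisable energy)
  x1, x2, x3 ≥ 0.
The minimum-cost mix takes nothing from sunflower meal — only soybean meal, barley bran. The phosphorus and lysine requirements are met with equality.
That vertex is x1 = 0.6776, x2 = 1.807.
Hence cost = 0.88·0.6776 + 0.29·1.807 = €1.1203.

€1.12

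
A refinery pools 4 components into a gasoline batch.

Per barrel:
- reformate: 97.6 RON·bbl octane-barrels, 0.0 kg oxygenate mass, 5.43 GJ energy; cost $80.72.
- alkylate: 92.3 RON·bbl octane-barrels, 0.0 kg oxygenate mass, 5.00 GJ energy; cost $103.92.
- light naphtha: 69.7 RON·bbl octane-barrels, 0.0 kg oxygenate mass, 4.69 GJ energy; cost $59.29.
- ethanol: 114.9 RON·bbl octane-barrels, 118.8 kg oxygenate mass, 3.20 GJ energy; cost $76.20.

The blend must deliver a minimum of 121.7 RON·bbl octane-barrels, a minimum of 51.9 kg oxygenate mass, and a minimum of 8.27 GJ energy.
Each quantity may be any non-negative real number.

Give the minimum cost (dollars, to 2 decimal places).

$120.16

Let x1 = barrels of reformate, x2 = barrels of alkylate, x3 = barrels of light naphtha, x4 = barrels of ethanol.
min 80.72x1 + 103.92x2 + 59.29x3 + 76.2x4 s.t.:
  97.6x1 + 92.3x2 + 69.7x3 + 114.9x4 ≥ 121.7   (octane-barrels)
  118.8x4 ≥ 51.9   (oxygenate mass)
  5.43x1 + 5x2 + 4.69x3 + 3.2x4 ≥ 8.27   (energy)
  x1, x2, x3, x4 ≥ 0.
The minimum-cost mix takes nothing from reformate, alkylate — only light naphtha, ethanol. Binding constraints: oxygenate mass and energy.
Solving gives x3 = 1.4652, x4 = 0.43687.
Cost = 59.29·1.4652 + 76.2·0.43687 = 120.1612.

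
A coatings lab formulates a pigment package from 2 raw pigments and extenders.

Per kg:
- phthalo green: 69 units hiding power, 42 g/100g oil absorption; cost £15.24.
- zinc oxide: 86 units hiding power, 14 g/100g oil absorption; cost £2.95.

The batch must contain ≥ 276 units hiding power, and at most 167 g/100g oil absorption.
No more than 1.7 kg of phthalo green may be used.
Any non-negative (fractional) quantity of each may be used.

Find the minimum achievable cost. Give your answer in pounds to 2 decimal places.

£9.47

This is a linear program. Let x1 = kg of phthalo green, x2 = kg of zinc oxide.
Minimise 15.24x1 + 2.95x2 with:
  69x1 + 86x2 ≥ 276   (hiding power)
  42x1 + 14x2 ≤ 167   (oil absorption)
  x1 ≤ 1.7
  x1, x2 ≥ 0.
The optimal basis is {zinc oxide}; phthalo green drops out. There the hiding power constraint is tight.
Solving gives x2 = 3.209.
Hence cost = 2.95·3.209 = £9.4666.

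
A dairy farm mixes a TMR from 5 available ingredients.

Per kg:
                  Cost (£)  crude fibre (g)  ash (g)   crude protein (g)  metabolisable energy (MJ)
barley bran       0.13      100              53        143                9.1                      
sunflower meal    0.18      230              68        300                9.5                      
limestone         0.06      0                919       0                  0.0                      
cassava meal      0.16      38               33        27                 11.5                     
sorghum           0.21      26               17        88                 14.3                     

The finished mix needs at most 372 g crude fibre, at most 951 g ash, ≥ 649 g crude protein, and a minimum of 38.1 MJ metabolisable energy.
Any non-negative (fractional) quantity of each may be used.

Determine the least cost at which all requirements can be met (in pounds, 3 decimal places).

Set it up as a linear program. Let x1 = kg of barley bran, x2 = kg of sunflower meal, x3 = kg of limestone, x4 = kg of cassava meal, x5 = kg of sorghum.
Minimise 0.13x1 + 0.18x2 + 0.06x3 + 0.16x4 + 0.21x5 s.t.:
  100x1 + 230x2 + 38x4 + 26x5 ≤ 372   (crude fibre)
  53x1 + 68x2 + 919x3 + 33x4 + 17x5 ≤ 951   (ash)
  143x1 + 300x2 + 27x4 + 88x5 ≥ 649   (crude protein)
  9.1x1 + 9.5x2 + 11.5x4 + 14.3x5 ≥ 38.1   (metabolisable energy)
  x1, x2, x3, x4, x5 ≥ 0.
At the optimum only sunflower meal, sorghum are positive (barley bran, limestone, cassava meal = 0). Binding constraints: crude fibre and crude protein.
So sunflower meal = 1.275 kg, sorghum = 3.028 kg.
Hence cost = 0.18·1.275 + 0.21·3.028 = £0.86538.

£0.865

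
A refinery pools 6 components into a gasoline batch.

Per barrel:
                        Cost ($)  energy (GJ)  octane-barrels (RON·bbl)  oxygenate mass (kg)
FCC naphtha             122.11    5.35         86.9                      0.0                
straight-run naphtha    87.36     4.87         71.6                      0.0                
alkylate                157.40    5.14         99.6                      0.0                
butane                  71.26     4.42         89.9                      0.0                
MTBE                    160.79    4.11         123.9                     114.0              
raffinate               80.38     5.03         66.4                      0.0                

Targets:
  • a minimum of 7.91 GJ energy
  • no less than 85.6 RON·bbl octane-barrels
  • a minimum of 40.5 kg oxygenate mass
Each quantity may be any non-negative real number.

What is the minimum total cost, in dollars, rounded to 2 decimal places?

Let x1 = barrels of FCC naphtha, x2 = barrels of straight-run naphtha, x3 = barrels of alkylate, x4 = barrels of butane, x5 = barrels of MTBE, x6 = barrels of raffinate.
min 122.11x1 + 87.36x2 + 157.4x3 + 71.26x4 + 160.79x5 + 80.38x6 s.t.:
  5.35x1 + 4.87x2 + 5.14x3 + 4.42x4 + 4.11x5 + 5.03x6 ≥ 7.91   (energy)
  86.9x1 + 71.6x2 + 99.6x3 + 89.9x4 + 123.9x5 + 66.4x6 ≥ 85.6   (octane-barrels)
  114x5 ≥ 40.5   (oxygenate mass)
  x1, x2, x3, x4, x5, x6 ≥ 0.
At the optimum only MTBE, raffinate are positive (FCC naphtha, straight-run naphtha, alkylate, butane = 0). Binding constraints: energy and oxygenate mass.
Solving gives x5 = 0.35526, x6 = 1.2823.
Total cost: 160.79·0.35526 + 80.38·1.2823 = 160.1935.

$160.19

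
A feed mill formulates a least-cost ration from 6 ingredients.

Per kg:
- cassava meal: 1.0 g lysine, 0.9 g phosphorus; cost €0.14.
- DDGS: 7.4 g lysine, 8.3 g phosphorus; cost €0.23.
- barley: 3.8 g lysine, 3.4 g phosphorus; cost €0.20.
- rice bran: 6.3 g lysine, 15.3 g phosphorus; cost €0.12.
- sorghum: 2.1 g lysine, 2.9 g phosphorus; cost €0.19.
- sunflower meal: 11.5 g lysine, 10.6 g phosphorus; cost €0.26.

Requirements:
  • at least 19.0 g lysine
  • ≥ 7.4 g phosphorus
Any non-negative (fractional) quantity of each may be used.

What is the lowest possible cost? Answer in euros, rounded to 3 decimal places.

€0.362

Treat it as an LP. Let x1 = kg of cassava meal, x2 = kg of DDGS, x3 = kg of barley, x4 = kg of rice bran, x5 = kg of sorghum, x6 = kg of sunflower meal.
Minimize 0.14x1 + 0.23x2 + 0.2x3 + 0.12x4 + 0.19x5 + 0.26x6 s.t.:
  1x1 + 7.4x2 + 3.8x3 + 6.3x4 + 2.1x5 + 11.5x6 ≥ 19   (lysine)
  0.9x1 + 8.3x2 + 3.4x3 + 15.3x4 + 2.9x5 + 10.6x6 ≥ 7.4   (phosphorus)
  x1, x2, x3, x4, x5, x6 ≥ 0.
The optimal basis is {rice bran}; cassava meal, DDGS, barley, sorghum, sunflower meal drop out. Binding constraint: lysine.
So rice bran = 3.016 kg.
Total cost: 0.12·3.016 = 0.36192.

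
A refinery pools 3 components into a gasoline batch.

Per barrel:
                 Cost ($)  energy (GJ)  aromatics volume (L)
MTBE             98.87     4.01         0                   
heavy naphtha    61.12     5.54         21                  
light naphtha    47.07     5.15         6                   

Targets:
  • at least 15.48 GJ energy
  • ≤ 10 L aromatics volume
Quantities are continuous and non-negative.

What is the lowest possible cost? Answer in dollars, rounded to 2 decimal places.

$248.49

Treat it as an LP. Let x1 = barrels of MTBE, x2 = barrels of heavy naphtha, x3 = barrels of light naphtha.
Minimize 98.87x1 + 61.12x2 + 47.07x3 s.t.:
  4.01x1 + 5.54x2 + 5.15x3 ≥ 15.48   (energy)
  21x2 + 6x3 ≤ 10   (aromatics volume)
  x1, x2, x3 ≥ 0.
At the optimum only MTBE, light naphtha are positive (heavy naphtha = 0). There the energy and aromatics volume constraints are tight.
So MTBE = 1.71987 barrels, light naphtha = 1.66667 barrels.
Cost = 98.87·1.71987 + 47.07·1.66667 = 248.4937.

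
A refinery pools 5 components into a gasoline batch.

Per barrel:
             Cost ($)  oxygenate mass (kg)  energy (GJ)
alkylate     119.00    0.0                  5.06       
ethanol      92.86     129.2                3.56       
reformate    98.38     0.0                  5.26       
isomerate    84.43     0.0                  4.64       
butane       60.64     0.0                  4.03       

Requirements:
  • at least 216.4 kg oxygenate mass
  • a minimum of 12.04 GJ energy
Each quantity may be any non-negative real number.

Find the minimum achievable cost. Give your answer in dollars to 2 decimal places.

Let x1 = barrels of alkylate, x2 = barrels of ethanol, x3 = barrels of reformate, x4 = barrels of isomerate, x5 = barrels of butane.
Minimize 119x1 + 92.86x2 + 98.38x3 + 84.43x4 + 60.64x5 with:
  129.2x2 ≥ 216.4   (oxygenate mass)
  5.06x1 + 3.56x2 + 5.26x3 + 4.64x4 + 4.03x5 ≥ 12.04   (energy)
  x1, x2, x3, x4, x5 ≥ 0.
At the optimum only ethanol, butane are positive (alkylate, reformate, isomerate = 0). There the oxygenate mass and energy constraints are tight.
Solving gives x2 = 1.6749, x5 = 1.508.
Objective = 92.86·1.6749 + 60.64·1.508 = 246.9763.

$246.98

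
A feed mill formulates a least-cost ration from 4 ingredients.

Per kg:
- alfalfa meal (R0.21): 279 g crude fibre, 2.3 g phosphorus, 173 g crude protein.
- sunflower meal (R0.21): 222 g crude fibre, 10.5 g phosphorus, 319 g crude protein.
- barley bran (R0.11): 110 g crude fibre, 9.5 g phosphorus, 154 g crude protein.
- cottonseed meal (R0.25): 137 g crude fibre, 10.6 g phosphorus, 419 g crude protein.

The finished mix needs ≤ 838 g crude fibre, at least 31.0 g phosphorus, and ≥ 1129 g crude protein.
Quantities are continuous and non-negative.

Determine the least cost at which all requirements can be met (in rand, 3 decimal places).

Let x1 = kg of alfalfa meal, x2 = kg of sunflower meal, x3 = kg of barley bran, x4 = kg of cottonseed meal.
Minimize 0.21x1 + 0.21x2 + 0.11x3 + 0.25x4 with:
  279x1 + 222x2 + 110x3 + 137x4 ≤ 838   (crude fibre)
  2.3x1 + 10.5x2 + 9.5x3 + 10.6x4 ≥ 31   (phosphorus)
  173x1 + 319x2 + 154x3 + 419x4 ≥ 1129   (crude protein)
  x1, x2, x3, x4 ≥ 0.
The optimal basis is {barley bran, cottonseed meal}; alfalfa meal, sunflower meal drop out. The phosphorus and crude protein requirements are met with equality.
Optimal quantities: barley bran = 0.4351 kg, cottonseed meal = 2.535 kg.
Objective = 0.11·0.4351 + 0.25·2.535 = 0.68161.

R0.682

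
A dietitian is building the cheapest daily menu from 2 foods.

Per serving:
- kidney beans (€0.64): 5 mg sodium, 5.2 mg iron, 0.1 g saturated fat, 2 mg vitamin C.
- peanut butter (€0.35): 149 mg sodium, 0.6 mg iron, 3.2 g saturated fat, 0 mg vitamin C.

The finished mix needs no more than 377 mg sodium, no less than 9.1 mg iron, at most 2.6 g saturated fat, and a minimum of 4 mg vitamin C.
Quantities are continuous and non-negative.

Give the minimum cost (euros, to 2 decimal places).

Treat it as an LP. Let x1 = servings of kidney beans, x2 = servings of peanut butter.
Minimise 0.64x1 + 0.35x2 with:
  5x1 + 149x2 ≤ 377   (sodium)
  5.2x1 + 0.6x2 ≥ 9.1   (iron)
  0.1x1 + 3.2x2 ≤ 2.6   (saturated fat)
  2x1 ≥ 4   (vitamin C)
  x1, x2 ≥ 0.
The cheapest feasible vertex uses only kidney beans; peanut butter is not used. Binding constraint: vitamin C.
That vertex is x1 = 2.
Objective = 0.64·2 = 1.2800.

€1.28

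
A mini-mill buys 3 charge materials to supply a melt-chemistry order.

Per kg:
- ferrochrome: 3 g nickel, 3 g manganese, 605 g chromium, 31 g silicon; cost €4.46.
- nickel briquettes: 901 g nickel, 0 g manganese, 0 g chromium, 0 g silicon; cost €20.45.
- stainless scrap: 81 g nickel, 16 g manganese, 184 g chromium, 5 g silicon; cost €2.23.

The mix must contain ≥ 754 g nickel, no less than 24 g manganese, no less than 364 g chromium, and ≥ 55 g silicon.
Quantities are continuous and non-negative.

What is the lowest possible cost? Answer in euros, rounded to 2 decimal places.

Let x1 = kg of ferrochrome, x2 = kg of nickel briquettes, x3 = kg of stainless scrap.
min 4.46x1 + 20.45x2 + 2.23x3 subject to:
  3x1 + 901x2 + 81x3 ≥ 754   (nickel)
  3x1 + 16x3 ≥ 24   (manganese)
  605x1 + 184x3 ≥ 364   (chromium)
  31x1 + 5x3 ≥ 55   (silicon)
  x1, x2, x3 ≥ 0.
The optimal basis is {ferrochrome, stainless scrap}; nickel briquettes drops out. The nickel and silicon requirements are met with equality.
Solving gives x1 = 0.2744, x3 = 9.298.
Hence cost = 4.46·0.2744 + 2.23·9.298 = €21.9584.

€21.96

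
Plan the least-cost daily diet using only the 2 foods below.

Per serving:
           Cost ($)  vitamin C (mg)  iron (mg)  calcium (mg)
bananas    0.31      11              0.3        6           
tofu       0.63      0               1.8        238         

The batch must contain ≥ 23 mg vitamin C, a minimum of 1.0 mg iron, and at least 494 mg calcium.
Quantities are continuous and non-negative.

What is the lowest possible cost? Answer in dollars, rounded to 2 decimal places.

$1.92

Let x1 = servings of bananas, x2 = servings of tofu.
Minimise 0.31x1 + 0.63x2 with:
  11x1 ≥ 23   (vitamin C)
  0.3x1 + 1.8x2 ≥ 1   (iron)
  6x1 + 238x2 ≥ 494   (calcium)
  x1, x2 ≥ 0.
Both inputs are positive at the optimum. Binding constraints: vitamin C and calcium.
Solving gives x1 = 2.091, x2 = 2.023.
Total cost: 0.31·2.091 + 0.63·2.023 = 1.9227.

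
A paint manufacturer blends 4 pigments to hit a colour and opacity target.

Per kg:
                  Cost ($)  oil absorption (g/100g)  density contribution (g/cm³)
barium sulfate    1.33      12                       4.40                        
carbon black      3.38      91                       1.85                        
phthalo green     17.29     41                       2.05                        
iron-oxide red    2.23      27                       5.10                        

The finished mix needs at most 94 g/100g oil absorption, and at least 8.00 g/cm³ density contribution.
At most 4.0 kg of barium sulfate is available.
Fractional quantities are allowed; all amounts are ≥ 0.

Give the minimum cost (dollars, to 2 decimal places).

$2.42

This is a linear program. Let x1 = kg of barium sulfate, x2 = kg of carbon black, x3 = kg of phthalo green, x4 = kg of iron-oxide red.
Minimise 1.33x1 + 3.38x2 + 17.29x3 + 2.23x4 subject to:
  12x1 + 91x2 + 41x3 + 27x4 ≤ 94   (oil absorption)
  4.4x1 + 1.85x2 + 2.05x3 + 5.1x4 ≥ 8   (density contribution)
  x1 ≤ 4
  x1, x2, x3, x4 ≥ 0.
The cheapest feasible vertex uses only barium sulfate; carbon black, phthalo green, iron-oxide red are not used. There the density contribution constraint is tight.
So barium sulfate = 1.818 kg.
Objective = 1.33·1.818 = 2.4179.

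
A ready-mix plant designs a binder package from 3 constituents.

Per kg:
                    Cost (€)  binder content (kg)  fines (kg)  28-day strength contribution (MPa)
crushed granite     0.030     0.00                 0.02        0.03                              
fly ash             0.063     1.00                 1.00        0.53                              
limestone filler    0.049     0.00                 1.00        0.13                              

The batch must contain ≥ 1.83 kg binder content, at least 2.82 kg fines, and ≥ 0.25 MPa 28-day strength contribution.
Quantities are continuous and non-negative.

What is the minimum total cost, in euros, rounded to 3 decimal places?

€0.164

Let x1 = kg of crushed granite, x2 = kg of fly ash, x3 = kg of limestone filler.
min 0.03x1 + 0.063x2 + 0.049x3 with:
  1x2 ≥ 1.83   (binder content)
  0.02x1 + 1x2 + 1x3 ≥ 2.82   (fines)
  0.03x1 + 0.53x2 + 0.13x3 ≥ 0.25   (28-day strength contribution)
  x1, x2, x3 ≥ 0.
The minimum-cost mix takes nothing from crushed granite — only fly ash, limestone filler. There the binder content and fines constraints are tight.
Optimal quantities: fly ash = 1.83 kg, limestone filler = 0.99 kg.
Objective = 0.063·1.83 + 0.049·0.99 = 0.16380.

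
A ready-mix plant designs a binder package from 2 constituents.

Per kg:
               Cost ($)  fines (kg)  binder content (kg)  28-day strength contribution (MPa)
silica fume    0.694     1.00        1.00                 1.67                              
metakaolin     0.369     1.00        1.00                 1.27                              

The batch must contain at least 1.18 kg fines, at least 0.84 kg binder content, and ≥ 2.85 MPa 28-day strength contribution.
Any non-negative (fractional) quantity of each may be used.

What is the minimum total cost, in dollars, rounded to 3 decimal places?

$0.828

Set it up as a linear program. Let x1 = kg of silica fume, x2 = kg of metakaolin.
Minimize 0.694x1 + 0.369x2 s.t.:
  1x1 + 1x2 ≥ 1.18   (fines)
  1x1 + 1x2 ≥ 0.84   (binder content)
  1.67x1 + 1.27x2 ≥ 2.85   (28-day strength contribution)
  x1, x2 ≥ 0.
The minimum-cost mix takes nothing from silica fume — only metakaolin. Binding constraint: 28-day strength contribution.
That vertex is x2 = 2.244.
Cost = 0.369·2.244 = 0.82804.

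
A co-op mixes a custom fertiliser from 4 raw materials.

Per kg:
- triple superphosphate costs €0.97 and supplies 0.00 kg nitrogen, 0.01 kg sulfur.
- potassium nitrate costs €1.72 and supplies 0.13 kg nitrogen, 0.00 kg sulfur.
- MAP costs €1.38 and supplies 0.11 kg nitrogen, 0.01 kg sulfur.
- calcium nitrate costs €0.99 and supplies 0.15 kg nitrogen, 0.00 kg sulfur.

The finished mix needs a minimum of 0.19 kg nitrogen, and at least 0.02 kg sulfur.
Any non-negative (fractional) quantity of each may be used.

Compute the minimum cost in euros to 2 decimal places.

€2.65

Let x1 = kg of triple superphosphate, x2 = kg of potassium nitrate, x3 = kg of MAP, x4 = kg of calcium nitrate.
Minimize 0.97x1 + 1.72x2 + 1.38x3 + 0.99x4 with:
  0.13x2 + 0.11x3 + 0.15x4 ≥ 0.19   (nitrogen)
  0.01x1 + 0.01x3 ≥ 0.02   (sulfur)
  x1, x2, x3, x4 ≥ 0.
The minimum-cost mix takes nothing from potassium nitrate, calcium nitrate — only triple superphosphate, MAP. Binding constraints: nitrogen and sulfur.
Solving gives x1 = 0.2727, x3 = 1.727.
Cost = 0.97·0.2727 + 1.38·1.727 = 2.6478.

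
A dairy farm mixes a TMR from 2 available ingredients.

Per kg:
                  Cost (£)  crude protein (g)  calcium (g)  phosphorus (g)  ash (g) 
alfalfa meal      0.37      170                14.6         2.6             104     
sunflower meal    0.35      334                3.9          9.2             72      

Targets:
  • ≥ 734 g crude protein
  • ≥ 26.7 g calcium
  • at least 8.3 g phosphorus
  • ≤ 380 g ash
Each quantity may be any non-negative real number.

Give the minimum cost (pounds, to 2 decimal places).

Treat it as an LP. Let x1 = kg of alfalfa meal, x2 = kg of sunflower meal.
Minimise 0.37x1 + 0.35x2 s.t.:
  170x1 + 334x2 ≥ 734   (crude protein)
  14.6x1 + 3.9x2 ≥ 26.7   (calcium)
  2.6x1 + 9.2x2 ≥ 8.3   (phosphorus)
  104x1 + 72x2 ≤ 380   (ash)
  x1, x2 ≥ 0.
Both inputs are positive at the optimum. The crude protein and calcium requirements are met with equality.
Solving gives x1 = 1.437, x2 = 1.466.
Cost = 0.37·1.437 + 0.35·1.466 = 1.0448.

£1.04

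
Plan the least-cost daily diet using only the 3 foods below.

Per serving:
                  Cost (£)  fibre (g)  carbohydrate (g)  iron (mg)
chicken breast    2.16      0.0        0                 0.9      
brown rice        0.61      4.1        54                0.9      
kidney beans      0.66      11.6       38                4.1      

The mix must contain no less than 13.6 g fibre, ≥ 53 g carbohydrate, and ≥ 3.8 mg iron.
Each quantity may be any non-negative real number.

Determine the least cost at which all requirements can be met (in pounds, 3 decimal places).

Treat it as an LP. Let x1 = servings of chicken breast, x2 = servings of brown rice, x3 = servings of kidney beans.
min 2.16x1 + 0.61x2 + 0.66x3 with:
  4.1x2 + 11.6x3 ≥ 13.6   (fibre)
  54x2 + 38x3 ≥ 53   (carbohydrate)
  0.9x1 + 0.9x2 + 4.1x3 ≥ 3.8   (iron)
  x1, x2, x3 ≥ 0.
The cheapest feasible vertex uses only brown rice, kidney beans; chicken breast is not used. There the fibre and carbohydrate constraints are tight.
That vertex is x2 = 0.2082, x3 = 1.099.
Objective = 0.61·0.2082 + 0.66·1.099 = 0.85234.

£0.852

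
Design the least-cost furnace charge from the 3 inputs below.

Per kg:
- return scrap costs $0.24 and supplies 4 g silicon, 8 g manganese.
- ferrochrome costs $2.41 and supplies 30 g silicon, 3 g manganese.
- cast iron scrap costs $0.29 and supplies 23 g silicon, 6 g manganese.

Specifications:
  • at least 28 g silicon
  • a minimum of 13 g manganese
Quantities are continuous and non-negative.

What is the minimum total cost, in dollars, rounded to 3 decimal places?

Let x1 = kg of return scrap, x2 = kg of ferrochrome, x3 = kg of cast iron scrap.
Minimise 0.24x1 + 2.41x2 + 0.29x3 with:
  4x1 + 30x2 + 23x3 ≥ 28   (silicon)
  8x1 + 3x2 + 6x3 ≥ 13   (manganese)
  x1, x2, x3 ≥ 0.
The cheapest feasible vertex uses only return scrap, cast iron scrap; ferrochrome is not used. There the silicon and manganese constraints are tight.
Optimal quantities: return scrap = 0.8188 kg, cast iron scrap = 1.075 kg.
Cost = 0.24·0.8188 + 0.29·1.075 = 0.50826.

$0.508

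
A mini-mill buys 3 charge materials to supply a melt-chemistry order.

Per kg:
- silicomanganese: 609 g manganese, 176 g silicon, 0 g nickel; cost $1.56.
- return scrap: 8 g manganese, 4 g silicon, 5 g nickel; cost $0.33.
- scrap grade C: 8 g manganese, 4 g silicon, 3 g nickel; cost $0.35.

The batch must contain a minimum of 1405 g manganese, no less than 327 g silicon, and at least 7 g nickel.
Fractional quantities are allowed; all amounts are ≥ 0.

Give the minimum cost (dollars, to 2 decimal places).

Let x1 = kg of silicomanganese, x2 = kg of return scrap, x3 = kg of scrap grade C.
min 1.56x1 + 0.33x2 + 0.35x3 with:
  609x1 + 8x2 + 8x3 ≥ 1405   (manganese)
  176x1 + 4x2 + 4x3 ≥ 327   (silicon)
  5x2 + 3x3 ≥ 7   (nickel)
  x1, x2, x3 ≥ 0.
The optimal basis is {silicomanganese, return scrap}; scrap grade C drops out. There the manganese and nickel constraints are tight.
That vertex is x1 = 2.289, x2 = 1.4.
Total cost: 1.56·2.289 + 0.33·1.4 = 4.0328.

$4.03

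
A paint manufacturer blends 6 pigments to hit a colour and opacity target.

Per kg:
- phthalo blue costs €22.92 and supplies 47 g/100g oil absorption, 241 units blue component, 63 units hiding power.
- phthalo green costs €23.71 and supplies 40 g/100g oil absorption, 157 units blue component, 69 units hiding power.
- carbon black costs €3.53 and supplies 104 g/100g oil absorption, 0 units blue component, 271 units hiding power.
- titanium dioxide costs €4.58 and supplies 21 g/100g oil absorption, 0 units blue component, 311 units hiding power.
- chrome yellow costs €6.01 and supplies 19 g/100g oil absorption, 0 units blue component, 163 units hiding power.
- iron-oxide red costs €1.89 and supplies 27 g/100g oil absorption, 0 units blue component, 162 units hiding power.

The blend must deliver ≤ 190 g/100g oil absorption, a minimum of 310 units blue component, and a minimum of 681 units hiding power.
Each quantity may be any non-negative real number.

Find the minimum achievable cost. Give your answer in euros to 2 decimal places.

€36.48

Let x1 = kg of phthalo blue, x2 = kg of phthalo green, x3 = kg of carbon black, x4 = kg of titanium dioxide, x5 = kg of chrome yellow, x6 = kg of iron-oxide red.
min 22.92x1 + 23.71x2 + 3.53x3 + 4.58x4 + 6.01x5 + 1.89x6 s.t.:
  47x1 + 40x2 + 104x3 + 21x4 + 19x5 + 27x6 ≤ 190   (oil absorption)
  241x1 + 157x2 ≥ 310   (blue component)
  63x1 + 69x2 + 271x3 + 311x4 + 163x5 + 162x6 ≥ 681   (hiding power)
  x1, x2, x3, x4, x5, x6 ≥ 0.
The optimal basis is {phthalo blue, iron-oxide red}; phthalo green, carbon black, titanium dioxide, chrome yellow drop out. The blue component and hiding power requirements are met with equality.
Solving gives x1 = 1.2863, x6 = 3.7035.
Hence cost = 22.92·1.2863 + 1.89·3.7035 = €36.4816.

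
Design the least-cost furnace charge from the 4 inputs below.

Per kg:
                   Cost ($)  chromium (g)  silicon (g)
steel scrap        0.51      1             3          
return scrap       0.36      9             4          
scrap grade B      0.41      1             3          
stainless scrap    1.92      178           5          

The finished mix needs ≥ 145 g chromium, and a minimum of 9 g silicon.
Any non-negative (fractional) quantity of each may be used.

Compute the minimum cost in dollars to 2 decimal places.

$1.91

Let x1 = kg of steel scrap, x2 = kg of return scrap, x3 = kg of scrap grade B, x4 = kg of stainless scrap.
Minimise 0.51x1 + 0.36x2 + 0.41x3 + 1.92x4 with:
  1x1 + 9x2 + 1x3 + 178x4 ≥ 145   (chromium)
  3x1 + 4x2 + 3x3 + 5x4 ≥ 9   (silicon)
  x1, x2, x3, x4 ≥ 0.
The optimal basis is {return scrap, stainless scrap}; steel scrap, scrap grade B drop out. There the chromium and silicon constraints are tight.
So return scrap = 1.315 kg, stainless scrap = 0.7481 kg.
Cost = 0.36·1.315 + 1.92·0.7481 = 1.9098.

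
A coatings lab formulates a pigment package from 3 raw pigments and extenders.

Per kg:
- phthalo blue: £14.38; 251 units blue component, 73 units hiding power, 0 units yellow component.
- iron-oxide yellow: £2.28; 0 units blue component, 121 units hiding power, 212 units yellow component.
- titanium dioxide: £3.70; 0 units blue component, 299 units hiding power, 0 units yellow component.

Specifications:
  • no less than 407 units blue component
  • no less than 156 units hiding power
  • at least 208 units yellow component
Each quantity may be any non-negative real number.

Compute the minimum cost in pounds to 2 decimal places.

This is a linear program. Let x1 = kg of phthalo blue, x2 = kg of iron-oxide yellow, x3 = kg of titanium dioxide.
Minimize 14.38x1 + 2.28x2 + 3.7x3 subject to:
  251x1 ≥ 407   (blue component)
  73x1 + 121x2 + 299x3 ≥ 156   (hiding power)
  212x2 ≥ 208   (yellow component)
  x1, x2, x3 ≥ 0.
At the optimum only phthalo blue, iron-oxide yellow are positive (titanium dioxide = 0). There the blue component and yellow component constraints are tight.
So phthalo blue = 1.6215 kg, iron-oxide yellow = 0.98113 kg.
Objective = 14.38·1.6215 + 2.28·0.98113 = 25.5541.

£25.55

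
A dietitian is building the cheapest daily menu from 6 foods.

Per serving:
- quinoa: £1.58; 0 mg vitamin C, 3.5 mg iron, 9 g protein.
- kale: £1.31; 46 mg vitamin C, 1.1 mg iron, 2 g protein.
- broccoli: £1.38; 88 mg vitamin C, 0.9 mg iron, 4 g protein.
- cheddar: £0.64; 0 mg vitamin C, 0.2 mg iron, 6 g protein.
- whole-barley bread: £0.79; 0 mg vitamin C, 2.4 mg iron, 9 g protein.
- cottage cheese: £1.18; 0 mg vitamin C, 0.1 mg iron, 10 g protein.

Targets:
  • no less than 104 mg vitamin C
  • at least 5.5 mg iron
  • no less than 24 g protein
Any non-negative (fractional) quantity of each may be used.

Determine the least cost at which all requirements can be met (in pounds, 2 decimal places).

£3.32

Treat it as an LP. Let x1 = servings of quinoa, x2 = servings of kale, x3 = servings of broccoli, x4 = servings of cheddar, x5 = servings of whole-barley bread, x6 = servings of cottage cheese.
Minimize 1.58x1 + 1.31x2 + 1.38x3 + 0.64x4 + 0.79x5 + 1.18x6 subject to:
  46x2 + 88x3 ≥ 104   (vitamin C)
  3.5x1 + 1.1x2 + 0.9x3 + 0.2x4 + 2.4x5 + 0.1x6 ≥ 5.5   (iron)
  9x1 + 2x2 + 4x3 + 6x4 + 9x5 + 10x6 ≥ 24   (protein)
  x1, x2, x3, x4, x5, x6 ≥ 0.
At the optimum only broccoli, whole-barley bread are positive (quinoa, kale, cheddar, cottage cheese = 0). The vitamin C and protein requirements are met with equality.
That vertex is x3 = 1.182, x5 = 2.141.
Cost = 1.38·1.182 + 0.79·2.141 = 3.3226.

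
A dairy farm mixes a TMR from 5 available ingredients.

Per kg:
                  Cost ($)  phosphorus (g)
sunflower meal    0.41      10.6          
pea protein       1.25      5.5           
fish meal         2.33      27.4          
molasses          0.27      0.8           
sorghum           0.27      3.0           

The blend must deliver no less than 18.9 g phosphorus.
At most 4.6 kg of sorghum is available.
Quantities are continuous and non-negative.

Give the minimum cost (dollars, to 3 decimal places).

$0.731

Let x1 = kg of sunflower meal, x2 = kg of pea protein, x3 = kg of fish meal, x4 = kg of molasses, x5 = kg of sorghum.
Minimise 0.41x1 + 1.25x2 + 2.33x3 + 0.27x4 + 0.27x5 subject to:
  10.6x1 + 5.5x2 + 27.4x3 + 0.8x4 + 3x5 ≥ 18.9   (phosphorus)
  x5 ≤ 4.6
  x1, x2, x3, x4, x5 ≥ 0.
The cheapest feasible vertex uses only sunflower meal; pea protein, fish meal, molasses, sorghum are not used. Binding constraint: phosphorus.
Optimal quantities: sunflower meal = 1.783 kg.
Total cost: 0.41·1.783 = 0.73103.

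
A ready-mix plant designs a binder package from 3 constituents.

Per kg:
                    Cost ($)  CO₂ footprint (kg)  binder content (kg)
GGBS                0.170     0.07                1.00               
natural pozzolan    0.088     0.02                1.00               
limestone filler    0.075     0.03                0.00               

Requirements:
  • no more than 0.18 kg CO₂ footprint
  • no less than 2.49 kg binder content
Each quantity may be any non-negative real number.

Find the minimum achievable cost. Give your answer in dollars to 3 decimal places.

$0.219

Let x1 = kg of GGBS, x2 = kg of natural pozzolan, x3 = kg of limestone filler.
Minimize 0.17x1 + 0.088x2 + 0.075x3 subject to:
  0.07x1 + 0.02x2 + 0.03x3 ≤ 0.18   (CO₂ footprint)
  1x1 + 1x2 ≥ 2.49   (binder content)
  x1, x2, x3 ≥ 0.
The optimal basis is {natural pozzolan}; GGBS, limestone filler drop out. There the binder content constraint is tight.
Solving gives x2 = 2.49.
Hence cost = 0.088·2.49 = $0.21912.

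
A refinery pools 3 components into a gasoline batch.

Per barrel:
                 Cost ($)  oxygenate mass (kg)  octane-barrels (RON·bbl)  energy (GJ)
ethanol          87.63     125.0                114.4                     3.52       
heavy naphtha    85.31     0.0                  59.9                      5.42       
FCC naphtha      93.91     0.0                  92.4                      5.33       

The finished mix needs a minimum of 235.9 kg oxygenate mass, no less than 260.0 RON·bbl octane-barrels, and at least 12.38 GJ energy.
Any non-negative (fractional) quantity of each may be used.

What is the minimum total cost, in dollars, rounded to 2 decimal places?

$255.68

Treat it as an LP. Let x1 = barrels of ethanol, x2 = barrels of heavy naphtha, x3 = barrels of FCC naphtha.
min 87.63x1 + 85.31x2 + 93.91x3 s.t.:
  125x1 ≥ 235.9   (oxygenate mass)
  114.4x1 + 59.9x2 + 92.4x3 ≥ 260   (octane-barrels)
  3.52x1 + 5.42x2 + 5.33x3 ≥ 12.38   (energy)
  x1, x2, x3 ≥ 0.
The cheapest feasible vertex uses only ethanol, heavy naphtha; FCC naphtha is not used. The oxygenate mass and energy requirements are met with equality.
Solving gives x1 = 1.8872, x2 = 1.0585.
Hence cost = 87.63·1.8872 + 85.31·1.0585 = $255.6760.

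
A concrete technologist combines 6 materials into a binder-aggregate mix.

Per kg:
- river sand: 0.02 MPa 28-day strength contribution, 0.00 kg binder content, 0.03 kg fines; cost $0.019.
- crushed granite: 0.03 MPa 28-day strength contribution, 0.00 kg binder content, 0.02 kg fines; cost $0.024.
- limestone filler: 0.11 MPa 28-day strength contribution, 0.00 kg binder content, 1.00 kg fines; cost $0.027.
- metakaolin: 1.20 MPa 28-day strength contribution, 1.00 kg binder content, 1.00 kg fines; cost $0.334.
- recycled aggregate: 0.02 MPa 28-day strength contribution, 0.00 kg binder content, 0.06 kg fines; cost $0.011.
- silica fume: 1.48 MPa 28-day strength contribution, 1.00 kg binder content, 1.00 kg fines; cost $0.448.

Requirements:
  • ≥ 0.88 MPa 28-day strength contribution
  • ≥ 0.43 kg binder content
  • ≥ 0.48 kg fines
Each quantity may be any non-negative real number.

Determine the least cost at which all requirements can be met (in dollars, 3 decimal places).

Treat it as an LP. Let x1 = kg of river sand, x2 = kg of crushed granite, x3 = kg of limestone filler, x4 = kg of metakaolin, x5 = kg of recycled aggregate, x6 = kg of silica fume.
min 0.019x1 + 0.024x2 + 0.027x3 + 0.334x4 + 0.011x5 + 0.448x6 s.t.:
  0.02x1 + 0.03x2 + 0.11x3 + 1.2x4 + 0.02x5 + 1.48x6 ≥ 0.88   (28-day strength contribution)
  1x4 + 1x6 ≥ 0.43   (binder content)
  0.03x1 + 0.02x2 + 1x3 + 1x4 + 0.06x5 + 1x6 ≥ 0.48   (fines)
  x1, x2, x3, x4, x5, x6 ≥ 0.
The optimal basis is {limestone filler, metakaolin}; river sand, crushed granite, recycled aggregate, silica fume drop out. There the 28-day strength contribution and binder content constraints are tight.
So limestone filler = 3.309 kg, metakaolin = 0.43 kg.
Objective = 0.027·3.309 + 0.334·0.43 = 0.23296.

$0.233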